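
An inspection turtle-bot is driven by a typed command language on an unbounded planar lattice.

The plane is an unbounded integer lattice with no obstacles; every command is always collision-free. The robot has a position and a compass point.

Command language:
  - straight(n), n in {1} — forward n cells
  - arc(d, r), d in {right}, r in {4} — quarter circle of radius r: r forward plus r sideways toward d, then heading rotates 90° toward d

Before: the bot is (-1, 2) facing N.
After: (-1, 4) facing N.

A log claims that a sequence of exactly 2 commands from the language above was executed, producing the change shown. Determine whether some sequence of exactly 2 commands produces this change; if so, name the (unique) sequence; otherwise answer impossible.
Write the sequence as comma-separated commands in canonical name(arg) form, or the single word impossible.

key: still facing N at the end — nothing in the sequence rotates
start: (-1, 2) facing N
step 1 (straight(1)): (-1, 3) facing N
step 2 (straight(1)): (-1, 4) facing N
all 4 alternatives checked — unique.

straight(1), straight(1)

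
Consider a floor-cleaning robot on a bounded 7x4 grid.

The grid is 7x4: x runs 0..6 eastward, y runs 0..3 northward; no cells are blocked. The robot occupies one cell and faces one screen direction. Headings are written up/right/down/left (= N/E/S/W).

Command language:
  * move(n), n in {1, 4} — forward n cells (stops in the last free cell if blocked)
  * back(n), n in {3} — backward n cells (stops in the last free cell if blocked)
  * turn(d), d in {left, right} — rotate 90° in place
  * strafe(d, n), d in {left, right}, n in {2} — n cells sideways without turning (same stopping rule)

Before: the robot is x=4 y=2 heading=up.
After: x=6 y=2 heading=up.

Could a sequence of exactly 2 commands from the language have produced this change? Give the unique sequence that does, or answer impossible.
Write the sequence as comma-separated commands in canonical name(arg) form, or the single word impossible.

key: the second strafe(right, 2) runs into the grid edge before its full distance
begin: x=4 y=2 heading=up
[1] after strafe(right, 2): x=6 y=2 heading=up
[2] after strafe(right, 2): x=6 y=2 heading=up
all 49 alternatives checked — unique.

strafe(right, 2), strafe(right, 2)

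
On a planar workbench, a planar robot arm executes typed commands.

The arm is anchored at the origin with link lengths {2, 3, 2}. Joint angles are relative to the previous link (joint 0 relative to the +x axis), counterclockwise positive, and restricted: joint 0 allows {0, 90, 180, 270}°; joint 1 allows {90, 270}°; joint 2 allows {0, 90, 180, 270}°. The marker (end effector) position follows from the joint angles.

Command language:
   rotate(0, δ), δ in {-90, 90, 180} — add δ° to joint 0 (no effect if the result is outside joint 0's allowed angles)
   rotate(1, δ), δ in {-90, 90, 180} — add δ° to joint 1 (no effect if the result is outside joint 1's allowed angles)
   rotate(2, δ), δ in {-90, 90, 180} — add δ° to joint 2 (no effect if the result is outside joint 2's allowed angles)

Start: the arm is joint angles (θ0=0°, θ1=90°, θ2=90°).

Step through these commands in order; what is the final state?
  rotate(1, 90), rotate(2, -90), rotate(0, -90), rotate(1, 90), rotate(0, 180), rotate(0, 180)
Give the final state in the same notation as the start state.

start: joint angles (θ0=0°, θ1=90°, θ2=90°)
t=1 rotate(1, 90) ⇒ joint angles (θ0=0°, θ1=90°, θ2=90°)
t=2 rotate(2, -90) ⇒ joint angles (θ0=0°, θ1=90°, θ2=0°)
t=3 rotate(0, -90) ⇒ joint angles (θ0=270°, θ1=90°, θ2=0°)
t=4 rotate(1, 90) ⇒ joint angles (θ0=270°, θ1=90°, θ2=0°)
t=5 rotate(0, 180) ⇒ joint angles (θ0=90°, θ1=90°, θ2=0°)
t=6 rotate(0, 180) ⇒ joint angles (θ0=270°, θ1=90°, θ2=0°)

joint angles (θ0=270°, θ1=90°, θ2=0°)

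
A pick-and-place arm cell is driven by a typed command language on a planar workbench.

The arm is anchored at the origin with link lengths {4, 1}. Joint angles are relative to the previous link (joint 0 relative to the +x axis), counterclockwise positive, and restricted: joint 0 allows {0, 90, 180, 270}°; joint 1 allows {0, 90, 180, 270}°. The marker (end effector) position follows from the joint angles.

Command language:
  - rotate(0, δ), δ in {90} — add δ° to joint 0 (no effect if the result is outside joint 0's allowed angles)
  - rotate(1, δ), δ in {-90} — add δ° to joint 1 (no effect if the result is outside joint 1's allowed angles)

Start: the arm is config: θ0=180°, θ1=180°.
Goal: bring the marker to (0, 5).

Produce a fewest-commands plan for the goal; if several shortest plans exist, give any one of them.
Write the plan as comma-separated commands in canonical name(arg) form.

rotate(1, -90), rotate(1, -90), rotate(0, 90), rotate(0, 90), rotate(0, 90)

begin: config: θ0=180°, θ1=180°
[1] after rotate(1, -90): config: θ0=180°, θ1=90°
[2] after rotate(1, -90): config: θ0=180°, θ1=0°
[3] after rotate(0, 90): config: θ0=270°, θ1=0°
[4] after rotate(0, 90): config: θ0=0°, θ1=0°
[5] after rotate(0, 90): config: θ0=90°, θ1=0°
no 4-step plan works, so 5 is optimal.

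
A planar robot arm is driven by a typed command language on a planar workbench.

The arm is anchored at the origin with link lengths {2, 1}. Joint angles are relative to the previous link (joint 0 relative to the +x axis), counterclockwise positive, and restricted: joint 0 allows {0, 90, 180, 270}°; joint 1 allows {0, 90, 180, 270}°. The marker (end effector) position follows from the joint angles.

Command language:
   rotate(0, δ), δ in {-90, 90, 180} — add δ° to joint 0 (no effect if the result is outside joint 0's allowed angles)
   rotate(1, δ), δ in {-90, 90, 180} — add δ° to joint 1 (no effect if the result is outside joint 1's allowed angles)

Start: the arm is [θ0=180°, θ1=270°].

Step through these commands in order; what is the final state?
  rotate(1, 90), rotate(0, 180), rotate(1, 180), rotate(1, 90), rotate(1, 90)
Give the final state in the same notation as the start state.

start: [θ0=180°, θ1=270°]
[1] after rotate(1, 90): [θ0=180°, θ1=0°]
[2] after rotate(0, 180): [θ0=0°, θ1=0°]
[3] after rotate(1, 180): [θ0=0°, θ1=180°]
[4] after rotate(1, 90): [θ0=0°, θ1=270°]
[5] after rotate(1, 90): [θ0=0°, θ1=0°]

[θ0=0°, θ1=0°]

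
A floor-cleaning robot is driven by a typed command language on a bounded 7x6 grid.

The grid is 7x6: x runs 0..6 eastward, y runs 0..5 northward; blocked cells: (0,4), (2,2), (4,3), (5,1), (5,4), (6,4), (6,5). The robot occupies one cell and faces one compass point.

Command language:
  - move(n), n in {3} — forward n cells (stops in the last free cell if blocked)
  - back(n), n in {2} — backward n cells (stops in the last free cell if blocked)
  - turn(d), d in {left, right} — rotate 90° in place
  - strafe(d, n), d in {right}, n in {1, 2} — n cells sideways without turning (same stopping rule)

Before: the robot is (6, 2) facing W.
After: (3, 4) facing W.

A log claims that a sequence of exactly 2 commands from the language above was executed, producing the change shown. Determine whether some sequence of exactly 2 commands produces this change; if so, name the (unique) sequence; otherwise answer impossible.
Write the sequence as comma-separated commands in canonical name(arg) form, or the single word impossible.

key: heading stays W — no command in the sequence turns
t0: (6, 2) facing W
1. move(3) → (3, 2) facing W
2. strafe(right, 2) → (3, 4) facing W
all 36 alternatives checked — unique.

move(3), strafe(right, 2)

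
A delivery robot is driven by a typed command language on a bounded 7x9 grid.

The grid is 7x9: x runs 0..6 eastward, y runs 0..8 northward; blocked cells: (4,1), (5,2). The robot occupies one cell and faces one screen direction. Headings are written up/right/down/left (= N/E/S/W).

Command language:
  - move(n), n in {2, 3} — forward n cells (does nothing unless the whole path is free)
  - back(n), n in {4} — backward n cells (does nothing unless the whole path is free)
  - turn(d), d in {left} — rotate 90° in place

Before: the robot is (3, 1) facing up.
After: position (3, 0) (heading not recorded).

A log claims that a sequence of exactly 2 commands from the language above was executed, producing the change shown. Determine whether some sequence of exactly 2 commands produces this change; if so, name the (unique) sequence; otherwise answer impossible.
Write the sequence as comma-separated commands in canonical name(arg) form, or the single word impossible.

key: running back(4) before move(3) would end elsewhere — order is forced
start: (3, 1) facing up
1. move(3) → (3, 4) facing up
2. back(4) → (3, 0) facing up
uniquely the one of 16 2-step routes that fits.

move(3), back(4)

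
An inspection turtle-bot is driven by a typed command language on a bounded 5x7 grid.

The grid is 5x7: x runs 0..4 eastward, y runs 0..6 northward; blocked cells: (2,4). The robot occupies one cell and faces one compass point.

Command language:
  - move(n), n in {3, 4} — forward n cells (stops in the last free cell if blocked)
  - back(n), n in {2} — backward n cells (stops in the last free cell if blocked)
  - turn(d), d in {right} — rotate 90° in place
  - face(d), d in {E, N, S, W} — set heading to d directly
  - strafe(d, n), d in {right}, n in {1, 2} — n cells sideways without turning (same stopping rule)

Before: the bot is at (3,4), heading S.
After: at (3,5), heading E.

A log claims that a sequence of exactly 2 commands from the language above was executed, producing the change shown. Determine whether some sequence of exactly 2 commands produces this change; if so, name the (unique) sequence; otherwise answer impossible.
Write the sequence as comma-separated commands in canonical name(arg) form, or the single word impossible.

impossible

no 2-step route produces this change.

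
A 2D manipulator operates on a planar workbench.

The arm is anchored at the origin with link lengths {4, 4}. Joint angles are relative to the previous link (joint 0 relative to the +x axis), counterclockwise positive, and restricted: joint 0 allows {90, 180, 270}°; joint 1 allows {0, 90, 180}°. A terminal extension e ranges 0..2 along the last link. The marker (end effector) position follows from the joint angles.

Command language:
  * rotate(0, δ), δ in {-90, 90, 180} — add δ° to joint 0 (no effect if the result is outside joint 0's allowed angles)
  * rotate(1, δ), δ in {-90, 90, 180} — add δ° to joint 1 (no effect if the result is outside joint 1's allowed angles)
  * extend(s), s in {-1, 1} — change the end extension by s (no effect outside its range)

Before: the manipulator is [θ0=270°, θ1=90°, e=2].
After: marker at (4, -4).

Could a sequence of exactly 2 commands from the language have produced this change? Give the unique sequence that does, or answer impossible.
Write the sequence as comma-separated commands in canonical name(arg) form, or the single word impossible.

begin: [θ0=270°, θ1=90°, e=2]
t=1 extend(-1) ⇒ [θ0=270°, θ1=90°, e=1]
t=2 extend(-1) ⇒ [θ0=270°, θ1=90°, e=0]
no rival 2-sequence matches.

extend(-1), extend(-1)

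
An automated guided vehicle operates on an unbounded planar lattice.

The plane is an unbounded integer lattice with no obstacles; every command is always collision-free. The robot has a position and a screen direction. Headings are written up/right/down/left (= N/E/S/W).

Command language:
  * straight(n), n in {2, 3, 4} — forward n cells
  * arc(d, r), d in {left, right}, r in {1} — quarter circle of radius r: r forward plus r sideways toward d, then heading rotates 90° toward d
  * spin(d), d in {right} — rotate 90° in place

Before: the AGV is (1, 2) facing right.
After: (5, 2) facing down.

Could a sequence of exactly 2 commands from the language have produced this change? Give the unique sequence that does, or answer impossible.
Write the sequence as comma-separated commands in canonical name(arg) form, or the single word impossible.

straight(4), spin(right)

key: position moved to (5,2) AND the heading swung to S — translation plus rotation needed
begin: (1, 2) facing right
1. straight(4) → (5, 2) facing right
2. spin(right) → (5, 2) facing down
no other 2-command option fits: unique.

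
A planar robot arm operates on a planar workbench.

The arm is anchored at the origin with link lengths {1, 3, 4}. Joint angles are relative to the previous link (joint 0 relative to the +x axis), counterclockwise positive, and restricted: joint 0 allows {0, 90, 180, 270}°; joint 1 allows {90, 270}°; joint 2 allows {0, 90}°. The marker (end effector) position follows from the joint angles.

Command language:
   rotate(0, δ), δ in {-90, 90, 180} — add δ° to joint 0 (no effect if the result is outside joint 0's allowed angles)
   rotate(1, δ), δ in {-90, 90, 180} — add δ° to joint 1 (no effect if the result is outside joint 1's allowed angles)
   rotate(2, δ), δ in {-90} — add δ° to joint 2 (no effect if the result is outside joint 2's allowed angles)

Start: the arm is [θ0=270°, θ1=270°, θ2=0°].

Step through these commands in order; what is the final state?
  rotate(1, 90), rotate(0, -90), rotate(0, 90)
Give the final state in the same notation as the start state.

begin: [θ0=270°, θ1=270°, θ2=0°]
1. rotate(1, 90) → [θ0=270°, θ1=270°, θ2=0°]
2. rotate(0, -90) → [θ0=180°, θ1=270°, θ2=0°]
3. rotate(0, 90) → [θ0=270°, θ1=270°, θ2=0°]

[θ0=270°, θ1=270°, θ2=0°]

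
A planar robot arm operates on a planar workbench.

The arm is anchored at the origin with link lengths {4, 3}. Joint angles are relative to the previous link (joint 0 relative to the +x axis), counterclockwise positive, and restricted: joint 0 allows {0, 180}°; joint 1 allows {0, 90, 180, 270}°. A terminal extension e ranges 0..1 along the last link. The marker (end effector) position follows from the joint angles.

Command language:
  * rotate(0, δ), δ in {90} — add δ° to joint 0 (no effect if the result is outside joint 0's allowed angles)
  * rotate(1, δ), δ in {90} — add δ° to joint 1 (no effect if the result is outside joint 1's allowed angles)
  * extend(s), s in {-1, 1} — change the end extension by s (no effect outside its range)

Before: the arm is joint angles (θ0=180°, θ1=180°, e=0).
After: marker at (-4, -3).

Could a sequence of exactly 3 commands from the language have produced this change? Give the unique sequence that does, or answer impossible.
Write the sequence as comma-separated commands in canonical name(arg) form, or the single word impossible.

rotate(1, 90), rotate(1, 90), rotate(1, 90)

from: joint angles (θ0=180°, θ1=180°, e=0)
[1] after rotate(1, 90): joint angles (θ0=180°, θ1=270°, e=0)
[2] after rotate(1, 90): joint angles (θ0=180°, θ1=0°, e=0)
[3] after rotate(1, 90): joint angles (θ0=180°, θ1=90°, e=0)
no rival 3-sequence matches.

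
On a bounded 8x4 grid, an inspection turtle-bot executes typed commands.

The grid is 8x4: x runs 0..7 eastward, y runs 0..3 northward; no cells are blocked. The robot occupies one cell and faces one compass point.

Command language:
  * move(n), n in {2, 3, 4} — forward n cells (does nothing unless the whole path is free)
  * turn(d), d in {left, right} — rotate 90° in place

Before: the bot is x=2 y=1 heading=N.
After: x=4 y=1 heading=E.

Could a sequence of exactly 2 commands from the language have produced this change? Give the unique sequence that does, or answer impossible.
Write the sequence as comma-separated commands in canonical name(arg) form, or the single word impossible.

key: cell and facing (now E) both changed — the 2 commands mix motion and turning
from: x=2 y=1 heading=N
step 1 (turn(right)): x=2 y=1 heading=E
step 2 (move(2)): x=4 y=1 heading=E
all 25 alternatives checked — unique.

turn(right), move(2)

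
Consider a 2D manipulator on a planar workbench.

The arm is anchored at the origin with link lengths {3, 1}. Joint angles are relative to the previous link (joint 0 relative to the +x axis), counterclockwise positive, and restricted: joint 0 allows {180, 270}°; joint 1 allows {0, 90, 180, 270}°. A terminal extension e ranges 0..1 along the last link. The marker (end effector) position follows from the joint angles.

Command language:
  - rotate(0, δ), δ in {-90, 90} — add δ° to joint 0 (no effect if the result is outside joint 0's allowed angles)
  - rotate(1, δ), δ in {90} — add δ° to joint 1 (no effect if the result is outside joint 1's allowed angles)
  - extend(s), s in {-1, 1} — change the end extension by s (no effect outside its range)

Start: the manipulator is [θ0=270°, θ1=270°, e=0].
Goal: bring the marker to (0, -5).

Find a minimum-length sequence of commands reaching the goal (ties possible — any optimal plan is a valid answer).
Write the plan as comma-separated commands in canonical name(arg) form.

initial: [θ0=270°, θ1=270°, e=0]
1. rotate(1, 90) → [θ0=270°, θ1=0°, e=0]
2. extend(1) → [θ0=270°, θ1=0°, e=1]
shorter routes all fall short; 2 is best.

rotate(1, 90), extend(1)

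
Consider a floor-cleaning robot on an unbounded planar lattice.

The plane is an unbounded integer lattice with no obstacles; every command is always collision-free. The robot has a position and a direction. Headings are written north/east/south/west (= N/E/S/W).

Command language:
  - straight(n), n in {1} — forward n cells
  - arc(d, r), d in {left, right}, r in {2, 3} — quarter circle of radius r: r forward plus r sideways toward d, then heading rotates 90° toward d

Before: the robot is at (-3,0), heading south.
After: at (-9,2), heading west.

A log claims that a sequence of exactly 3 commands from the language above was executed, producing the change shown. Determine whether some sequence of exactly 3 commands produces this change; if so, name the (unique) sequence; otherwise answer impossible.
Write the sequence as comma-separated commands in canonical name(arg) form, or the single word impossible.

arc(right, 2), arc(right, 2), arc(left, 2)

key: position moved to (-9,2) AND the heading swung to W — translation plus rotation needed
begin: at (-3,0), heading south
[1] after arc(right, 2): at (-5,-2), heading west
[2] after arc(right, 2): at (-7,0), heading north
[3] after arc(left, 2): at (-9,2), heading west
no rival 3-sequence matches.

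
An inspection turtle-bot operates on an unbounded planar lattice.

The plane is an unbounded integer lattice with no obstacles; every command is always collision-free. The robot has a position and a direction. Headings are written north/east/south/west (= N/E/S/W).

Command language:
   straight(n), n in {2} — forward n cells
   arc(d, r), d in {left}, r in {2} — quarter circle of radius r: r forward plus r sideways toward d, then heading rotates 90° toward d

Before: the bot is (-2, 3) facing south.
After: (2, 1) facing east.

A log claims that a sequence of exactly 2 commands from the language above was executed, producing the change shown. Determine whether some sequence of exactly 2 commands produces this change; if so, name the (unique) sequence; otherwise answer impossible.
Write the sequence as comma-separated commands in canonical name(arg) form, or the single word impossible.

key: order matters: swapping arc(left, 2) and straight(2) lands elsewhere
begin: (-2, 3) facing south
t=1 arc(left, 2) ⇒ (0, 1) facing east
t=2 straight(2) ⇒ (2, 1) facing east
no rival 2-sequence matches.

arc(left, 2), straight(2)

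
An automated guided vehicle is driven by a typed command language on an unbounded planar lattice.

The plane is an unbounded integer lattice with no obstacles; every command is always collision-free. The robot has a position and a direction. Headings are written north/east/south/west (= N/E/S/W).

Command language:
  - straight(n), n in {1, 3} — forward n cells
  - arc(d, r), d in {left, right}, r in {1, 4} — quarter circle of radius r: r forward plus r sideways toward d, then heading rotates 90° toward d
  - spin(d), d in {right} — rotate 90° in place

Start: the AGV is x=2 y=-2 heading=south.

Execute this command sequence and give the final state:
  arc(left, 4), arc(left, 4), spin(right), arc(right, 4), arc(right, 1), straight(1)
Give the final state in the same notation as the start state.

begin: x=2 y=-2 heading=south
1. arc(left, 4) → x=6 y=-6 heading=east
2. arc(left, 4) → x=10 y=-2 heading=north
3. spin(right) → x=10 y=-2 heading=east
4. arc(right, 4) → x=14 y=-6 heading=south
5. arc(right, 1) → x=13 y=-7 heading=west
6. straight(1) → x=12 y=-7 heading=west

x=12 y=-7 heading=west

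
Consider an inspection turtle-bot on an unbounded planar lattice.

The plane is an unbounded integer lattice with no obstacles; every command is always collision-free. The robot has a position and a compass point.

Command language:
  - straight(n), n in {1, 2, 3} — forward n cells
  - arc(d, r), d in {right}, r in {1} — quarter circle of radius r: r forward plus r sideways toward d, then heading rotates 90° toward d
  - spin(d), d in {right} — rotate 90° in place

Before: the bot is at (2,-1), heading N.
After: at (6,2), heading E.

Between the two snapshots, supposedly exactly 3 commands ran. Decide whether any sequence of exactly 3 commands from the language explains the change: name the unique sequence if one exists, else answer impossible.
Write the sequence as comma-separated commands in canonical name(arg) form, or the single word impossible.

key: order matters: swapping straight(2) and straight(3) lands elsewhere
from: at (2,-1), heading N
t=1 straight(2) ⇒ at (2,1), heading N
t=2 arc(right, 1) ⇒ at (3,2), heading E
t=3 straight(3) ⇒ at (6,2), heading E
no rival 3-sequence matches.

straight(2), arc(right, 1), straight(3)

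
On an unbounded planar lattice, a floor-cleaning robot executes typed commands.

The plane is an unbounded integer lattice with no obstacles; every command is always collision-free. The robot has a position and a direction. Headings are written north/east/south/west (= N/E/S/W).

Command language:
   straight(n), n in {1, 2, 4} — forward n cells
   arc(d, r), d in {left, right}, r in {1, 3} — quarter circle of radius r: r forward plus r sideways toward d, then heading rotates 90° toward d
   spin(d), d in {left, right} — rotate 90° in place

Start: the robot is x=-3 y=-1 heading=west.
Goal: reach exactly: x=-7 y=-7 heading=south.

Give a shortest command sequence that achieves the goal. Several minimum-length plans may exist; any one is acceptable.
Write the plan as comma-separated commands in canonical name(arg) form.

straight(4), arc(left, 3), arc(left, 3), spin(right)

from: x=-3 y=-1 heading=west
t=1 straight(4) ⇒ x=-7 y=-1 heading=west
t=2 arc(left, 3) ⇒ x=-10 y=-4 heading=south
t=3 arc(left, 3) ⇒ x=-7 y=-7 heading=east
t=4 spin(right) ⇒ x=-7 y=-7 heading=south
shorter routes all fall short; 4 is best.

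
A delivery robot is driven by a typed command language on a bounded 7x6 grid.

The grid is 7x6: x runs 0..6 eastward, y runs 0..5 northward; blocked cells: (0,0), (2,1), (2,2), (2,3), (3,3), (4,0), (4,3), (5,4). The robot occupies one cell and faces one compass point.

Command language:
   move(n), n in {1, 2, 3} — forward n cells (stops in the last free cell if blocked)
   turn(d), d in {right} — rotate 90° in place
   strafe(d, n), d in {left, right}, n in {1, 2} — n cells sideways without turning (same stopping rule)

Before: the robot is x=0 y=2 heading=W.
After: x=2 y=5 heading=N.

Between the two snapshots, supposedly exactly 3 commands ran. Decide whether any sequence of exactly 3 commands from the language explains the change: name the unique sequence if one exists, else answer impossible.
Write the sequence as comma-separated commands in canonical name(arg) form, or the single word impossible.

turn(right), move(3), strafe(right, 2)

key: cell and facing (now N) both changed — the 3 commands mix motion and turning
from: x=0 y=2 heading=W
t=1 turn(right) ⇒ x=0 y=2 heading=N
t=2 move(3) ⇒ x=0 y=5 heading=N
t=3 strafe(right, 2) ⇒ x=2 y=5 heading=N
uniquely the one of 512 3-step routes that fits.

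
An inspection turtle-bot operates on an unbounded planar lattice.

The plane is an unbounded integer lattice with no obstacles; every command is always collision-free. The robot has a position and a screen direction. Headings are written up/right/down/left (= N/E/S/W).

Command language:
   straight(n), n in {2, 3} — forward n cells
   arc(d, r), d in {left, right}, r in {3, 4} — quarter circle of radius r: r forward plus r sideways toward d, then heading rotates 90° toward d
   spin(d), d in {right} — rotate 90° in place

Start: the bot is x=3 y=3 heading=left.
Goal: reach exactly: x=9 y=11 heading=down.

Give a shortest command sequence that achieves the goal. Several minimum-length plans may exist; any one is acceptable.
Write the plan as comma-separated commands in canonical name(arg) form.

arc(right, 4), arc(right, 3), arc(left, 4), spin(right), arc(right, 3)

begin: x=3 y=3 heading=left
1. arc(right, 4) → x=-1 y=7 heading=up
2. arc(right, 3) → x=2 y=10 heading=right
3. arc(left, 4) → x=6 y=14 heading=up
4. spin(right) → x=6 y=14 heading=right
5. arc(right, 3) → x=9 y=11 heading=down
shorter routes all fall short; 5 is best.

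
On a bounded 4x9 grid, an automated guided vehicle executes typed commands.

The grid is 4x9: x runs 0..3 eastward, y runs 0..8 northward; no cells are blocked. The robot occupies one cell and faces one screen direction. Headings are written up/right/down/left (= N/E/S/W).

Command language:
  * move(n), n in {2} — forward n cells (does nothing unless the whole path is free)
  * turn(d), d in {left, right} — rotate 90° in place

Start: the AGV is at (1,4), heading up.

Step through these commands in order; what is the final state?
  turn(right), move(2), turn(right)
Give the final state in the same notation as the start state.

from: at (1,4), heading up
t=1 turn(right) ⇒ at (1,4), heading right
t=2 move(2) ⇒ at (3,4), heading right
t=3 turn(right) ⇒ at (3,4), heading down

at (3,4), heading down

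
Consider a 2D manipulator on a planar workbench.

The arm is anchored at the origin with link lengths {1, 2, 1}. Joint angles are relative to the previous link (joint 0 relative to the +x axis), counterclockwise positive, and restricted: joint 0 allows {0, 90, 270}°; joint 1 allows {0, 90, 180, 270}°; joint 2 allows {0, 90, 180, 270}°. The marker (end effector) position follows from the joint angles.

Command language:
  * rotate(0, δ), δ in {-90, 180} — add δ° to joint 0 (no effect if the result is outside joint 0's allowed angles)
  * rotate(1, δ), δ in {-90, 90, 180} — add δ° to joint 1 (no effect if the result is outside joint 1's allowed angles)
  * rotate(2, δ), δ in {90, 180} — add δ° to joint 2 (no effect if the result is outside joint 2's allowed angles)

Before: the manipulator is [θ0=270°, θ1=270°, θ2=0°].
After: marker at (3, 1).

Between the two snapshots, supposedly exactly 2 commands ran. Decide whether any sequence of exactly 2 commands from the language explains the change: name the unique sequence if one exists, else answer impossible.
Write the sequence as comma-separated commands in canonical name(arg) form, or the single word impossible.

key: order matters: swapping rotate(0, -90) and rotate(0, 180) lands elsewhere
start: [θ0=270°, θ1=270°, θ2=0°]
t=1 rotate(0, -90) ⇒ [θ0=270°, θ1=270°, θ2=0°]
t=2 rotate(0, 180) ⇒ [θ0=90°, θ1=270°, θ2=0°]
no other 2-command option fits: unique.

rotate(0, -90), rotate(0, 180)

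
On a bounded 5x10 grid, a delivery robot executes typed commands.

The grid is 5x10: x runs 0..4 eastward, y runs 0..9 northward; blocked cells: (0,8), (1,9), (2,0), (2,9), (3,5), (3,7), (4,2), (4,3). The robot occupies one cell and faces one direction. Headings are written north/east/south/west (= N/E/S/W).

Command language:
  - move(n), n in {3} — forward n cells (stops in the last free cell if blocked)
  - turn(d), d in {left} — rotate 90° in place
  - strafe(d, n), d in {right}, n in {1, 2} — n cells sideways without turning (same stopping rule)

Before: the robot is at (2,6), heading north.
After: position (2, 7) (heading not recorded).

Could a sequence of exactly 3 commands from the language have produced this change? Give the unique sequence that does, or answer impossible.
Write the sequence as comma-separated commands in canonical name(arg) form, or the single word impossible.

turn(left), strafe(right, 1), turn(left)

begin: at (2,6), heading north
1. turn(left) → at (2,6), heading west
2. strafe(right, 1) → at (2,7), heading west
3. turn(left) → at (2,7), heading south
no other 3-command option fits: unique.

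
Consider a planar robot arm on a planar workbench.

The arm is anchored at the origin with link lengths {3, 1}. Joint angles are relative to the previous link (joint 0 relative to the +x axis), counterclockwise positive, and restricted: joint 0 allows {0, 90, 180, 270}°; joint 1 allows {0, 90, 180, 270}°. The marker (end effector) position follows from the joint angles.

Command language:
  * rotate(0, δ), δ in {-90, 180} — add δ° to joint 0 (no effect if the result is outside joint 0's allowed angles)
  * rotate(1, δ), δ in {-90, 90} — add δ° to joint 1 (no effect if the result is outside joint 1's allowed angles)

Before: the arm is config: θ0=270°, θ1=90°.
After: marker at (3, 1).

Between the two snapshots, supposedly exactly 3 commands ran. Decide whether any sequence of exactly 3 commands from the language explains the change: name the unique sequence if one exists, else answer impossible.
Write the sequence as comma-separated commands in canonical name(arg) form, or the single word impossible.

initial: config: θ0=270°, θ1=90°
[1] after rotate(0, -90): config: θ0=180°, θ1=90°
[2] after rotate(0, -90): config: θ0=90°, θ1=90°
[3] after rotate(0, -90): config: θ0=0°, θ1=90°
all 64 alternatives checked — unique.

rotate(0, -90), rotate(0, -90), rotate(0, -90)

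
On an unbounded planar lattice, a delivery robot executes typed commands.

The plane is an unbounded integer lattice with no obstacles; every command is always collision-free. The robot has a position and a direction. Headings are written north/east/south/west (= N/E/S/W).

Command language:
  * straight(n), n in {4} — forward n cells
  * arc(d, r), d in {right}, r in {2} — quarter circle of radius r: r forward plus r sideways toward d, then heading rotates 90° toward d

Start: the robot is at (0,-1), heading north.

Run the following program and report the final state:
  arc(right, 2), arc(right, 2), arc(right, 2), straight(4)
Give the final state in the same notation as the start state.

begin: at (0,-1), heading north
1. arc(right, 2) → at (2,1), heading east
2. arc(right, 2) → at (4,-1), heading south
3. arc(right, 2) → at (2,-3), heading west
4. straight(4) → at (-2,-3), heading west

at (-2,-3), heading west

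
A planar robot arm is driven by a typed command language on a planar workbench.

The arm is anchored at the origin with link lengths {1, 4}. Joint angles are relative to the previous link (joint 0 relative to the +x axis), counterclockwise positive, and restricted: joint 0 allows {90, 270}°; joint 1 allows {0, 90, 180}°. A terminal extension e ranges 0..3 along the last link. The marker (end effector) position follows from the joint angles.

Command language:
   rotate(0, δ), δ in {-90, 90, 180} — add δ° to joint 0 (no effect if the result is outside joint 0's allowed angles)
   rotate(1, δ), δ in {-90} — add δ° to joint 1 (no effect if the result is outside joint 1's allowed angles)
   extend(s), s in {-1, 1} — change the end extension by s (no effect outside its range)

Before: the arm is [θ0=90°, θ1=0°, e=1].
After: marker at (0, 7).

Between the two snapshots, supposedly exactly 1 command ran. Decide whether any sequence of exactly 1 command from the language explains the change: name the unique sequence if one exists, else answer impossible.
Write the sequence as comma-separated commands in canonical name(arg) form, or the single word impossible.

start: [θ0=90°, θ1=0°, e=1]
step 1 (extend(1)): [θ0=90°, θ1=0°, e=2]
no other 1-command option fits: unique.

extend(1)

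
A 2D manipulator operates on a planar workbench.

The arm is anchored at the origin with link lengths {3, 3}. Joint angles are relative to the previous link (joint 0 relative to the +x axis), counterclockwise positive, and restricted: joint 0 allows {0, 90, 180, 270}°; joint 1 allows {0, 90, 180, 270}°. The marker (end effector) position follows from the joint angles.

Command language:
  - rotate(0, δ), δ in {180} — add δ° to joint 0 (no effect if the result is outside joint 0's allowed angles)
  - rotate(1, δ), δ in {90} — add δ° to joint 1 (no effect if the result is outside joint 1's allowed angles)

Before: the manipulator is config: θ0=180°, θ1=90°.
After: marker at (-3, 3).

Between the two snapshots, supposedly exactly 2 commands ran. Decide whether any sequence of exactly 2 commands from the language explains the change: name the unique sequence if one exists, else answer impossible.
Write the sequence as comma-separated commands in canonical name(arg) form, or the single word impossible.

rotate(1, 90), rotate(1, 90)

t0: config: θ0=180°, θ1=90°
1. rotate(1, 90) → config: θ0=180°, θ1=180°
2. rotate(1, 90) → config: θ0=180°, θ1=270°
all 4 alternatives checked — unique.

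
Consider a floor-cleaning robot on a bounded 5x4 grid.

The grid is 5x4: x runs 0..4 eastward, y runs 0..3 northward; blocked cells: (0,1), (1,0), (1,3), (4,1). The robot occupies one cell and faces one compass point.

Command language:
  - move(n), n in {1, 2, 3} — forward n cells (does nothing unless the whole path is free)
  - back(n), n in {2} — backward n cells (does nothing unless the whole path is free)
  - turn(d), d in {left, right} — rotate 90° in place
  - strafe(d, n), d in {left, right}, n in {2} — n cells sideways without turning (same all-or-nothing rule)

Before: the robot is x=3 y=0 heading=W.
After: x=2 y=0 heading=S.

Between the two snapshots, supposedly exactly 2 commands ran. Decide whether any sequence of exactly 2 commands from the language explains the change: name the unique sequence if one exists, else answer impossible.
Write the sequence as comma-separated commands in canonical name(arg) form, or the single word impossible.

key: cell and facing (now S) both changed — the 2 commands mix motion and turning
start: x=3 y=0 heading=W
1. move(1) → x=2 y=0 heading=W
2. turn(left) → x=2 y=0 heading=S
no other 2-command option fits: unique.

move(1), turn(left)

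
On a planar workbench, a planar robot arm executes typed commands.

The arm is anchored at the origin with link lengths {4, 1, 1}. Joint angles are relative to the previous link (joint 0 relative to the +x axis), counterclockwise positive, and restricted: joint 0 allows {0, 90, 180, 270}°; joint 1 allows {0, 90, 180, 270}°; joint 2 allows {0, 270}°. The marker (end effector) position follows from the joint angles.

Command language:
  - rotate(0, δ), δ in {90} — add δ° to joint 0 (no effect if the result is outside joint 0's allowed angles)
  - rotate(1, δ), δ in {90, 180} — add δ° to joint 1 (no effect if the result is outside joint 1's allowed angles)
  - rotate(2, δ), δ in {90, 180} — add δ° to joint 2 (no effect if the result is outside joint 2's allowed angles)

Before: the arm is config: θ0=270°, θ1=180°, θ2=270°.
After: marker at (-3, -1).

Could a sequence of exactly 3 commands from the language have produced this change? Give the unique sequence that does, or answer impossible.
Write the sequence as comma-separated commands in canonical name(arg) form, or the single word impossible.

from: config: θ0=270°, θ1=180°, θ2=270°
[1] after rotate(0, 90): config: θ0=0°, θ1=180°, θ2=270°
[2] after rotate(0, 90): config: θ0=90°, θ1=180°, θ2=270°
[3] after rotate(0, 90): config: θ0=180°, θ1=180°, θ2=270°
uniquely the one of 125 3-step routes that fits.

rotate(0, 90), rotate(0, 90), rotate(0, 90)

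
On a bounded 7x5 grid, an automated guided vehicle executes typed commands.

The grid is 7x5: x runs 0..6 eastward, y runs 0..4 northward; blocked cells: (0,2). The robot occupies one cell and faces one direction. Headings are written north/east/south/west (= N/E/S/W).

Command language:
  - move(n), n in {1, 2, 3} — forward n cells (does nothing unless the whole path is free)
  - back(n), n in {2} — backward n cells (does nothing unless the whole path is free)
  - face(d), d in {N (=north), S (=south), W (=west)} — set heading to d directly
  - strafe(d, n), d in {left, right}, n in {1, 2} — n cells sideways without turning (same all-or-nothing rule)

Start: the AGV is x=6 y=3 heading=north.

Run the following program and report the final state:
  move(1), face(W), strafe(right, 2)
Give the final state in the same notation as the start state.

x=6 y=4 heading=west

begin: x=6 y=3 heading=north
step 1 (move(1)): x=6 y=4 heading=north
step 2 (face(W)): x=6 y=4 heading=west
step 3 (strafe(right, 2)): x=6 y=4 heading=west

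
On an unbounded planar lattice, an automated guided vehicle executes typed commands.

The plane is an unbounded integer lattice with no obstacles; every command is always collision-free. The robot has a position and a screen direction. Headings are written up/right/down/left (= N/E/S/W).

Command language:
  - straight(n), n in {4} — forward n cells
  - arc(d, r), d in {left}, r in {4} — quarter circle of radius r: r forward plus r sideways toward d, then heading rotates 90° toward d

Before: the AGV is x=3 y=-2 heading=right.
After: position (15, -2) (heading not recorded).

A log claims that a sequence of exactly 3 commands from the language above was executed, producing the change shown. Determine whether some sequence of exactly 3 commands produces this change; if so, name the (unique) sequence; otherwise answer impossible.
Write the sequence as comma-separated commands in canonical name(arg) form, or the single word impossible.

t0: x=3 y=-2 heading=right
step 1 (straight(4)): x=7 y=-2 heading=right
step 2 (straight(4)): x=11 y=-2 heading=right
step 3 (straight(4)): x=15 y=-2 heading=right
all 8 alternatives checked — unique.

straight(4), straight(4), straight(4)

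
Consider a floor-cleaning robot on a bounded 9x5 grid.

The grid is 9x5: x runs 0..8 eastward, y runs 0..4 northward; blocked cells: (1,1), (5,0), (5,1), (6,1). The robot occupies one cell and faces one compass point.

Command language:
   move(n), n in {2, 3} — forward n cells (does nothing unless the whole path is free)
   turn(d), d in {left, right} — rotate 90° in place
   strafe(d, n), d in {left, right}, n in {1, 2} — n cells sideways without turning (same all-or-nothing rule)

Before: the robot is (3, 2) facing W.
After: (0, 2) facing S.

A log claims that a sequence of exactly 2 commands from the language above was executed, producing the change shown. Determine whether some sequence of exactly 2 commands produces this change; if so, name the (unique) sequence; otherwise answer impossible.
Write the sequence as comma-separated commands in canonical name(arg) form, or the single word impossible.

key: position moved to (0,2) AND the heading swung to S — translation plus rotation needed
initial: (3, 2) facing W
t=1 move(3) ⇒ (0, 2) facing W
t=2 turn(left) ⇒ (0, 2) facing S
uniquely the one of 64 2-step routes that fits.

move(3), turn(left)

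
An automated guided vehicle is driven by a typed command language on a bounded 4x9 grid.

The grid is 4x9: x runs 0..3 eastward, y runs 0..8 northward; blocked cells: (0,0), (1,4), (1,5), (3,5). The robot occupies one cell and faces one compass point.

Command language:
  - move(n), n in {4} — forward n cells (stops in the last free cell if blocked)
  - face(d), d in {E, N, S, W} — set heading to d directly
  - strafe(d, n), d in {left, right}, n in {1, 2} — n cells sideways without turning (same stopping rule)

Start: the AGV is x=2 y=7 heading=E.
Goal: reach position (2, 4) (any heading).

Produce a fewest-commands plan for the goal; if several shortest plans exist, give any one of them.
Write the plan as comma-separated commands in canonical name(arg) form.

strafe(right, 2), strafe(right, 1)

start: x=2 y=7 heading=E
t=1 strafe(right, 2) ⇒ x=2 y=5 heading=E
t=2 strafe(right, 1) ⇒ x=2 y=4 heading=E
no 1-step plan works, so 2 is optimal.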